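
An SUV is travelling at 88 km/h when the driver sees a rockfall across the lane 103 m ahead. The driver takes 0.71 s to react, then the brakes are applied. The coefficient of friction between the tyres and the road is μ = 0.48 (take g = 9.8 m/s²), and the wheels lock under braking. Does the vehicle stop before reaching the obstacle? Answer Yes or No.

88 km/h ÷ 3.6 = 24.4444 m/s.
a = μg = 0.48 × 9.8 = 4.704 m/s².
Reaction distance = 24.4444 × 0.71 = 17.356 m.
Braking distance = v²/(2a) = 597.529 / 9.408 = 63.513 m.
Total stopping distance = 17.356 + 63.513 = 80.869 m, vs 103 m available — it stops with 103 − 80.869 = 22.131 m to spare.

Yes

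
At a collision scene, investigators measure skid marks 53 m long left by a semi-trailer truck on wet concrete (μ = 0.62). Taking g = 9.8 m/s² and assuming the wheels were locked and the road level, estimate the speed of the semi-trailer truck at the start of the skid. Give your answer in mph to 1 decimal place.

Deceleration a = μg = 0.62 × 9.8 = 6.076 m/s².
v = √(2a·d) = √(2 × 6.076 × 53) = √644.056 = 25.3783 m/s.
= 25.3783 ÷ 0.44704 = 56.770 mph.

Initial speed ≈ 56.8 mph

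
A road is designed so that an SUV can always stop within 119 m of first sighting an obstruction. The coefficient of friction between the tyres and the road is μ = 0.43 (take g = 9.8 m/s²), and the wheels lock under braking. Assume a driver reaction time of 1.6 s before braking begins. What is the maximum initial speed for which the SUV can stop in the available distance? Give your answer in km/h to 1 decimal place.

Maximum speed ≈ 92.3 km/h

a = μg = 0.43 × 9.8 = 4.214 m/s².
Stopping distance: v·t_r + v²/(2a) = 119 with t_r = 1.6 s and a = 4.214 m/s².
So v² + 13.485 v − 1002.93 = 0.
Positive root: v = −a·t_r + √((a·t_r)² + 2a·d) = −6.742 + √(45.455 + 1002.93) = 25.6368 m/s.
25.6368 m/s × 3.6 = 92.292 km/h.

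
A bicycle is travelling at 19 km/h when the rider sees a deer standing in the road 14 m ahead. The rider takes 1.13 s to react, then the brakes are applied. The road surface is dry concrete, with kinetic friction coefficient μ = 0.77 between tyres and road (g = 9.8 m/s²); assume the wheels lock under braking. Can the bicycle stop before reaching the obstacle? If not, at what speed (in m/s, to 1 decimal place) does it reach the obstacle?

19 km/h ÷ 3.6 = 5.2778 m/s.
a = μg = 0.77 × 9.8 = 7.546 m/s².
Reaction distance = 5.2778 × 1.13 = 5.964 m.
Braking distance = v²/(2a) = 27.855 / 15.092 = 1.846 m.
Total stopping distance = 5.964 + 1.846 = 7.810 m, vs 14 m available — it stops with 14 − 7.810 = 6.190 m to spare.

Yes — it stops about 6.2 m short of the obstacle, so it never reaches it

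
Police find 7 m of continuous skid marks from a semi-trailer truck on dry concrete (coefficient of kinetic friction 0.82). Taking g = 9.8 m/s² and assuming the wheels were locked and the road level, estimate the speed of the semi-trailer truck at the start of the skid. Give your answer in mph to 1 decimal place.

Deceleration a = μg = 0.82 × 9.8 = 8.036 m/s².
v = √(2a·d) = √(2 × 8.036 × 7) = √112.504 = 10.6068 m/s.
= 10.6068 ÷ 0.44704 = 23.727 mph.

Initial speed ≈ 23.7 mph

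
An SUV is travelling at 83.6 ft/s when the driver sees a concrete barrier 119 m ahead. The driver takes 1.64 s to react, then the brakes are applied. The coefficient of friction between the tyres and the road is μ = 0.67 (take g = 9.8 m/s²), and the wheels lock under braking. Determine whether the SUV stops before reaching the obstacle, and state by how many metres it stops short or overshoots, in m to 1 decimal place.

83.6 ft/s × 0.3048 = 25.4813 m/s.
a = μg = 0.67 × 9.8 = 6.566 m/s².
Reaction distance = 25.4813 × 1.64 = 41.789 m.
Braking distance = v²/(2a) = 649.297 / 13.132 = 49.444 m.
Total stopping distance = 41.789 + 49.444 = 91.233 m, vs 119 m available — it stops with 119 − 91.233 = 27.767 m to spare.

Yes — it stops 27.8 m short of the obstacle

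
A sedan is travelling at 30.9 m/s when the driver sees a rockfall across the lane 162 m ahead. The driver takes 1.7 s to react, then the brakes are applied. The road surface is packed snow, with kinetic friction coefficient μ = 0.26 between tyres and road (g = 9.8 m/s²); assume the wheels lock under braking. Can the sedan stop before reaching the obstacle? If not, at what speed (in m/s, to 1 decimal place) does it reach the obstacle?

No — it strikes the obstacle at 19.9 m/s

a = μg = 0.26 × 9.8 = 2.548 m/s².
Reaction distance = 30.9000 × 1.7 = 52.530 m.
Braking distance needed to stop: v²/(2a) = 954.810 / 5.096 = 187.365 m, so total needed = 52.530 + 187.365 = 239.895 m > 162 m — it cannot stop.
Distance remaining when braking begins: 162 − 52.530 = 109.470 m.
v² = v₀² − 2a·d = 954.810 − 2 × 2.548 × 109.470 = 396.951 m²/s².
v = √396.951 = 19.924 m/s.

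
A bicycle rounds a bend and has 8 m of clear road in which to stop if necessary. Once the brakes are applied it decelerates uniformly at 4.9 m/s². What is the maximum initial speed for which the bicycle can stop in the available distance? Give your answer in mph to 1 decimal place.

Maximum speed ≈ 19.8 mph

v²/(2a) = d ⇒ v = √(2 × 4.900 × 8) = √78.40 = 8.8544 m/s.
8.8544 m/s ÷ 0.44704 = 19.807 mph.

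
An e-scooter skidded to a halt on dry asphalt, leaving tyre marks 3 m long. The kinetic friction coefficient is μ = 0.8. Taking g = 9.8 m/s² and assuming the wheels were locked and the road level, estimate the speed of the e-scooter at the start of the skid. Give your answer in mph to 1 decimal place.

Deceleration a = μg = 0.8 × 9.8 = 7.840 m/s².
v = √(2a·d) = √(2 × 7.840 × 3) = √47.040 = 6.8586 m/s.
= 6.8586 ÷ 0.44704 = 15.342 mph.

Initial speed ≈ 15.3 mph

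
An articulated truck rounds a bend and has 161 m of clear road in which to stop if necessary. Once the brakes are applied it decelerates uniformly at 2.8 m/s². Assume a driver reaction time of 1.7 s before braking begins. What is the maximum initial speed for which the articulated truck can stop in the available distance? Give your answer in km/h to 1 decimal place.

Maximum speed ≈ 92.3 km/h

Stopping distance: v·t_r + v²/(2a) = 161 with t_r = 1.7 s and a = 2.800 m/s².
So v² + 9.520 v − 901.60 = 0.
Positive root: v = −a·t_r + √((a·t_r)² + 2a·d) = −4.760 + √(22.658 + 901.60) = 25.6416 m/s.
25.6416 m/s × 3.6 = 92.310 km/h.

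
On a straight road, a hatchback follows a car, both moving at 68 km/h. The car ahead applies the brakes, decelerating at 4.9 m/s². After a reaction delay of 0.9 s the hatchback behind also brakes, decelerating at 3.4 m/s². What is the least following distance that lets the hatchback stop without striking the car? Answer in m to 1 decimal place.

Minimum gap ≈ 33.1 m

68 km/h ÷ 3.6 = 18.8889 m/s.
Leader travels v²/(2a_L) = 356.791 / 9.800 = 36.407 m before stopping.
Follower covers v·t_r = 18.8889 × 0.9 = 17.000 m while reacting, then v²/(2a_F) = 356.791 / 6.800 = 52.469 m while braking, for a total of 17.000 + 52.469 = 69.469 m.
Since a_F ≤ a_L and the follower starts braking later, the follower is never slower than the leader, so the closest approach is when both have stopped.
Minimum gap = 69.469 − 36.407 = 33.062 m.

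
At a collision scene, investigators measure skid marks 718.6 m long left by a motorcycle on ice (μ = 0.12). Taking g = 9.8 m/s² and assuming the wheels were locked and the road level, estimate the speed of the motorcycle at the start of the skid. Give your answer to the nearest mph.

Initial speed ≈ 92 mph

Deceleration a = μg = 0.12 × 9.8 = 1.176 m/s².
v = √(2a·d) = √(2 × 1.176 × 718.6) = √1690.147 = 41.1114 m/s.
= 41.1114 ÷ 0.44704 = 91.964 mph.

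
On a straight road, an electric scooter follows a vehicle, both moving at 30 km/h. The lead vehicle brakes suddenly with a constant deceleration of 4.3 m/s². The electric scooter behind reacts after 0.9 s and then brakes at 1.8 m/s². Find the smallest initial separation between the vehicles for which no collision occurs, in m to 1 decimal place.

Minimum gap ≈ 18.7 m

30 km/h ÷ 3.6 = 8.3333 m/s.
Leader travels v²/(2a_L) = 69.444 / 8.600 = 8.075 m before stopping.
Follower covers v·t_r = 8.3333 × 0.9 = 7.500 m while reacting, then v²/(2a_F) = 69.444 / 3.600 = 19.290 m while braking, for a total of 7.500 + 19.290 = 26.790 m.
Since a_F ≤ a_L and the follower starts braking later, the follower is never slower than the leader, so the closest approach is when both have stopped.
Minimum gap = 26.790 − 8.075 = 18.715 m.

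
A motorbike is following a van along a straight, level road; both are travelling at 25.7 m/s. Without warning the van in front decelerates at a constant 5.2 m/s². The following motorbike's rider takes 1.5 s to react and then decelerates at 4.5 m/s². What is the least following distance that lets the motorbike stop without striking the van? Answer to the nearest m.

Leader travels v²/(2a_L) = 660.490 / 10.400 = 63.509 m before stopping.
Follower covers v·t_r = 25.7000 × 1.5 = 38.550 m while reacting, then v²/(2a_F) = 660.490 / 9.000 = 73.388 m while braking, for a total of 38.550 + 73.388 = 111.938 m.
Since a_F ≤ a_L and the follower starts braking later, the follower is never slower than the leader, so the closest approach is when both have stopped.
Minimum gap = 111.938 − 63.509 = 48.429 m.

Minimum gap ≈ 48 m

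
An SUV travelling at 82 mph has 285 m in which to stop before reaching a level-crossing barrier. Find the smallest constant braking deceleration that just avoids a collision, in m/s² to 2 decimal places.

82 mph × 0.44704 = 36.6573 m/s.
v² = 2a·d ⇒ a = v²/(2d) = 36.6573² / (2 × 285.000) = 1343.758 / 570.000 = 2.3575 m/s².

Required deceleration ≈ 2.36 m/s²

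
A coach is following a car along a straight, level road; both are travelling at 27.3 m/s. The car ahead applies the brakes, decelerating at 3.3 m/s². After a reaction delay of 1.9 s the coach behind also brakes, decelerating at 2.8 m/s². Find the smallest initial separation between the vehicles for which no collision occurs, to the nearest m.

Leader travels v²/(2a_L) = 745.290 / 6.600 = 112.923 m before stopping.
Follower covers v·t_r = 27.3000 × 1.9 = 51.870 m while reacting, then v²/(2a_F) = 745.290 / 5.600 = 133.088 m while braking, for a total of 51.870 + 133.088 = 184.958 m.
Since a_F ≤ a_L and the follower starts braking later, the follower is never slower than the leader, so the closest approach is when both have stopped.
Minimum gap = 184.958 − 112.923 = 72.035 m.

Minimum gap ≈ 72 m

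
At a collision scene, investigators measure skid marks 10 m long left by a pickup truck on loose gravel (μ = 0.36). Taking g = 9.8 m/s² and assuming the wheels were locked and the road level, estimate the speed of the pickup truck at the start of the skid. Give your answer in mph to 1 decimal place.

Deceleration a = μg = 0.36 × 9.8 = 3.528 m/s².
v = √(2a·d) = √(2 × 3.528 × 10) = √70.560 = 8.4000 m/s.
= 8.4000 ÷ 0.44704 = 18.790 mph.

Initial speed ≈ 18.8 mph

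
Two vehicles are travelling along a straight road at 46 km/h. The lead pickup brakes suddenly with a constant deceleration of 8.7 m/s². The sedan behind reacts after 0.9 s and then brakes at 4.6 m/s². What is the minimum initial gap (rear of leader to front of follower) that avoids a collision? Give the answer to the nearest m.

46 km/h ÷ 3.6 = 12.7778 m/s.
Leader travels v²/(2a_L) = 163.272 / 17.400 = 9.383 m before stopping.
Follower covers v·t_r = 12.7778 × 0.9 = 11.500 m while reacting, then v²/(2a_F) = 163.272 / 9.200 = 17.747 m while braking, for a total of 11.500 + 17.747 = 29.247 m.
Since a_F ≤ a_L and the follower starts braking later, the follower is never slower than the leader, so the closest approach is when both have stopped.
Minimum gap = 29.247 − 9.383 = 19.864 m.

Minimum gap ≈ 20 m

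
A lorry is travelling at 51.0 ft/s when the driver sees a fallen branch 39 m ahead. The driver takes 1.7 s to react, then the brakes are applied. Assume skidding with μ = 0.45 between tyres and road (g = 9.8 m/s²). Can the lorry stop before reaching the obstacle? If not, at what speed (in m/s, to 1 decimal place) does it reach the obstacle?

51 ft/s × 0.3048 = 15.5448 m/s.
a = μg = 0.45 × 9.8 = 4.410 m/s².
Reaction distance = 15.5448 × 1.7 = 26.426 m.
Braking distance needed to stop: v²/(2a) = 241.641 / 8.820 = 27.397 m, so total needed = 26.426 + 27.397 = 53.823 m > 39 m — it cannot stop.
Distance remaining when braking begins: 39 − 26.426 = 12.574 m.
v² = v₀² − 2a·d = 241.641 − 2 × 4.410 × 12.574 = 130.738 m²/s².
v = √130.738 = 11.434 m/s.

No — it strikes the obstacle at 11.4 m/s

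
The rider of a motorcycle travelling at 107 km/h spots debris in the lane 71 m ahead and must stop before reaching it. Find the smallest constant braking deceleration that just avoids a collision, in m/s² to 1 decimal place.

Required deceleration ≈ 6.2 m/s²

107 km/h ÷ 3.6 = 29.7222 m/s.
v² = 2a·d ⇒ a = v²/(2d) = 29.7222² / (2 × 71.000) = 883.409 / 142.000 = 6.2212 m/s².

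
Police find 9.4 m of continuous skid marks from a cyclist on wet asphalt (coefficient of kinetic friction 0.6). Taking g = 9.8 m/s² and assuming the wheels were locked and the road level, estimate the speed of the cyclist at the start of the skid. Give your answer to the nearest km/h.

Initial speed ≈ 38 km/h

Deceleration a = μg = 0.6 × 9.8 = 5.880 m/s².
v = √(2a·d) = √(2 × 5.880 × 9.4) = √110.544 = 10.5140 m/s.
= 10.5140 × 3.6 = 37.850 km/h.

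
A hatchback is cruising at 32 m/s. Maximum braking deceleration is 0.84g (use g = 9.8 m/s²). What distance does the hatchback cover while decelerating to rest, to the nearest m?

Braking distance ≈ 62 m

a = 0.84 × 9.8 = 8.232 m/s².
Braking distance = v²/(2a) = 32.0000² / (2 × 8.232) = 1024.000 / 16.464 = 62.196 m.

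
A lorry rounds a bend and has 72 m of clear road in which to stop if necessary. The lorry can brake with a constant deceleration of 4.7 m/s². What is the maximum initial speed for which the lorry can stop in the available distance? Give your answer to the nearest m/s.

v²/(2a) = d ⇒ v = √(2 × 4.700 × 72) = √676.80 = 26.0154 m/s.

Maximum speed ≈ 26 m/s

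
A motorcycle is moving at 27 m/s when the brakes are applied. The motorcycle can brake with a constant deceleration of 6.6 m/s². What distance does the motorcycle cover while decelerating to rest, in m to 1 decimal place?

Braking distance ≈ 55.2 m

Braking distance = v²/(2a) = 27.0000² / (2 × 6.600) = 729.000 / 13.200 = 55.227 m.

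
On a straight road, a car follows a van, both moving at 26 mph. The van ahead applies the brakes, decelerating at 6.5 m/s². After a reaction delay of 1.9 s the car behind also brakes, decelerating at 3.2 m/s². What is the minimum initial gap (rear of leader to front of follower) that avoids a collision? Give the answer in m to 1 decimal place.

26 mph × 0.44704 = 11.6230 m/s.
Leader travels v²/(2a_L) = 135.094 / 13.000 = 10.392 m before stopping.
Follower covers v·t_r = 11.6230 × 1.9 = 22.084 m while reacting, then v²/(2a_F) = 135.094 / 6.400 = 21.108 m while braking, for a total of 22.084 + 21.108 = 43.192 m.
Since a_F ≤ a_L and the follower starts braking later, the follower is never slower than the leader, so the closest approach is when both have stopped.
Minimum gap = 43.192 − 10.392 = 32.800 m.

Minimum gap ≈ 32.8 m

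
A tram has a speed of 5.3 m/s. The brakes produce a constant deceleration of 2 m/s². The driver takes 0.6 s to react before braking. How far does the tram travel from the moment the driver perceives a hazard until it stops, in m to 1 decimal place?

Reaction distance = v·t_r = 5.3000 × 0.6 = 3.180 m.
Braking distance = v²/(2a) = 5.3000² / (2 × 2.000) = 28.090 / 4.000 = 7.022 m.
Total = 3.180 + 7.022 = 10.202 m.

Total stopping distance ≈ 10.2 m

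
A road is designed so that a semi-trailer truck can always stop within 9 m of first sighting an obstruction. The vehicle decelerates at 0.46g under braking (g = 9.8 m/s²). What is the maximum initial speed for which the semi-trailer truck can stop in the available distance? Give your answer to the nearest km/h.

Maximum speed ≈ 32 km/h

a = 0.46 × 9.8 = 4.508 m/s².
v²/(2a) = d ⇒ v = √(2 × 4.508 × 9) = √81.14 = 9.0078 m/s.
9.0078 m/s × 3.6 = 32.428 km/h.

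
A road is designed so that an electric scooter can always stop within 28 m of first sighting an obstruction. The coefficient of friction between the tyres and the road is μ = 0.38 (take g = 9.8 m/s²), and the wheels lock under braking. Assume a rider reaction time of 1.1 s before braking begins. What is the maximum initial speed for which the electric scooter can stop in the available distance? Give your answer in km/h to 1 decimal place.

Maximum speed ≈ 39.3 km/h

a = μg = 0.38 × 9.8 = 3.724 m/s².
Stopping distance: v·t_r + v²/(2a) = 28 with t_r = 1.1 s and a = 3.724 m/s².
So v² + 8.193 v − 208.54 = 0.
Positive root: v = −a·t_r + √((a·t_r)² + 2a·d) = −4.096 + √(16.777 + 208.54) = 10.9146 m/s.
10.9146 m/s × 3.6 = 39.293 km/h.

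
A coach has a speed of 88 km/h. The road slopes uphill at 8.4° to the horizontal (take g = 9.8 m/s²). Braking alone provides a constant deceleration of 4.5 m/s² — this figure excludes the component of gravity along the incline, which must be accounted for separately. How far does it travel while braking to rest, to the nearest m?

88 km/h ÷ 3.6 = 24.4444 m/s.
Gravity along the uphill slope adds to the braking deceleration: a_eff = 4.500 + 9.8·sin 8.4° = 4.500 + 1.432 = 5.932 m/s².
Braking distance = v²/(2a) = 24.4444² / (2 × 5.932) = 597.529 / 11.864 = 50.365 m.

Braking distance ≈ 50 m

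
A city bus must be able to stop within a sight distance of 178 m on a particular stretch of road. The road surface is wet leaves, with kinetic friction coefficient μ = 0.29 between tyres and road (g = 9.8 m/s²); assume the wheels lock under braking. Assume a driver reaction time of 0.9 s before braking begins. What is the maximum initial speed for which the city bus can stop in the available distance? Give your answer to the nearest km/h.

Maximum speed ≈ 106 km/h

a = μg = 0.29 × 9.8 = 2.842 m/s².
Stopping distance: v·t_r + v²/(2a) = 178 with t_r = 0.9 s and a = 2.842 m/s².
So v² + 5.116 v − 1011.75 = 0.
Positive root: v = −a·t_r + √((a·t_r)² + 2a·d) = −2.558 + √(6.543 + 1011.75) = 29.3527 m/s.
29.3527 m/s × 3.6 = 105.670 km/h.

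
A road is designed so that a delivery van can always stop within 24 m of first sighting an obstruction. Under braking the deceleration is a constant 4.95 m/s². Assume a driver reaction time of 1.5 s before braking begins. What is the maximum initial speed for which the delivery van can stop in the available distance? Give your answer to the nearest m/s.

Stopping distance: v·t_r + v²/(2a) = 24 with t_r = 1.5 s and a = 4.950 m/s².
So v² + 14.850 v − 237.60 = 0.
Positive root: v = −a·t_r + √((a·t_r)² + 2a·d) = −7.425 + √(55.131 + 237.60) = 9.6844 m/s.

Maximum speed ≈ 10 m/s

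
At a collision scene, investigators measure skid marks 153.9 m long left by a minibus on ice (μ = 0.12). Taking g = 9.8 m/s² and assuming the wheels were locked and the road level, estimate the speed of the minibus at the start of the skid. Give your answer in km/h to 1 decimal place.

Initial speed ≈ 68.5 km/h

Deceleration a = μg = 0.12 × 9.8 = 1.176 m/s².
v = √(2a·d) = √(2 × 1.176 × 153.9) = √361.973 = 19.0256 m/s.
= 19.0256 × 3.6 = 68.492 km/h.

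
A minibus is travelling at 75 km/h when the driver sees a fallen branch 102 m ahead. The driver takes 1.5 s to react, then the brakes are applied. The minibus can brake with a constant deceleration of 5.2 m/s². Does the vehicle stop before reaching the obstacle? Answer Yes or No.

75 km/h ÷ 3.6 = 20.8333 m/s.
Reaction distance = 20.8333 × 1.5 = 31.250 m.
Braking distance = v²/(2a) = 434.026 / 10.400 = 41.733 m.
Total stopping distance = 31.250 + 41.733 = 72.983 m, vs 102 m available — it stops with 102 − 72.983 = 29.017 m to spare.

Yes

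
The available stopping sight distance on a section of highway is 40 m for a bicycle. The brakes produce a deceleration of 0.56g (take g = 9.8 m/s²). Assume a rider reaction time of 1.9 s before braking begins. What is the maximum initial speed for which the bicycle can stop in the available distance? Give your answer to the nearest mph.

a = 0.56 × 9.8 = 5.488 m/s².
Stopping distance: v·t_r + v²/(2a) = 40 with t_r = 1.9 s and a = 5.488 m/s².
So v² + 20.854 v − 439.04 = 0.
Positive root: v = −a·t_r + √((a·t_r)² + 2a·d) = −10.427 + √(108.722 + 439.04) = 12.9773 m/s.
12.9773 m/s ÷ 0.44704 = 29.029 mph.

Maximum speed ≈ 29 mph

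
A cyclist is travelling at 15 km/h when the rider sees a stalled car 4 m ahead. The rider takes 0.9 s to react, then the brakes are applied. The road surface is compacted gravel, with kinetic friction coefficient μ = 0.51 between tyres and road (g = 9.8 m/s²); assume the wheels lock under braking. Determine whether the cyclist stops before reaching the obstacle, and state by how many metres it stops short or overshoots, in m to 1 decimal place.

15 km/h ÷ 3.6 = 4.1667 m/s.
a = μg = 0.51 × 9.8 = 4.998 m/s².
Reaction distance = 4.1667 × 0.9 = 3.750 m.
Braking distance = v²/(2a) = 17.361 / 9.996 = 1.737 m.
Total stopping distance = 3.750 + 1.737 = 5.487 m, vs 4 m available — it cannot stop in time and overshoots by 5.487 − 4 = 1.487 m.

No — it overshoots by 1.5 m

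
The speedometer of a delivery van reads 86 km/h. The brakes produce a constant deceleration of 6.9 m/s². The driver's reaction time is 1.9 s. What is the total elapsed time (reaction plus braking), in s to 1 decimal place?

86 km/h ÷ 3.6 = 23.8889 m/s.
Braking time = v/a = 23.8889 / 6.900 = 3.462 s.
Total = 1.9 + 3.462 = 5.362 s.

Total time ≈ 5.4 s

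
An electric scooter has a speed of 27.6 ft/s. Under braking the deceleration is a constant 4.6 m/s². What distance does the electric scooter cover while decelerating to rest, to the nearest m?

27.6 ft/s × 0.3048 = 8.4125 m/s.
Braking distance = v²/(2a) = 8.4125² / (2 × 4.600) = 70.770 / 9.200 = 7.692 m.

Braking distance ≈ 8 m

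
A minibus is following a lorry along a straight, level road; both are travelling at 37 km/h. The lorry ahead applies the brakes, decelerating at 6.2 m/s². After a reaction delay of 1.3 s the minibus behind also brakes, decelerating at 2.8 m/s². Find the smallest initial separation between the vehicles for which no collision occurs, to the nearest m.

37 km/h ÷ 3.6 = 10.2778 m/s.
Leader travels v²/(2a_L) = 105.633 / 12.400 = 8.519 m before stopping.
Follower covers v·t_r = 10.2778 × 1.3 = 13.361 m while reacting, then v²/(2a_F) = 105.633 / 5.600 = 18.863 m while braking, for a total of 13.361 + 18.863 = 32.224 m.
Since a_F ≤ a_L and the follower starts braking later, the follower is never slower than the leader, so the closest approach is when both have stopped.
Minimum gap = 32.224 − 8.519 = 23.705 m.

Minimum gap ≈ 24 m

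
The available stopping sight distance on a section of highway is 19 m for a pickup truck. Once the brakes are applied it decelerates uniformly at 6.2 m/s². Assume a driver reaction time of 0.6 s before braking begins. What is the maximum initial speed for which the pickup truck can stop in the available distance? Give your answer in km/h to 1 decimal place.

Stopping distance: v·t_r + v²/(2a) = 19 with t_r = 0.6 s and a = 6.200 m/s².
So v² + 7.440 v − 235.60 = 0.
Positive root: v = −a·t_r + √((a·t_r)² + 2a·d) = −3.720 + √(13.838 + 235.60) = 12.0736 m/s.
12.0736 m/s × 3.6 = 43.465 km/h.

Maximum speed ≈ 43.5 km/h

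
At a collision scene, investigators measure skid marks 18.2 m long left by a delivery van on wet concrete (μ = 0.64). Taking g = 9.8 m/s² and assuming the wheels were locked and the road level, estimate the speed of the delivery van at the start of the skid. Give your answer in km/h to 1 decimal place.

Initial speed ≈ 54.4 km/h

Deceleration a = μg = 0.64 × 9.8 = 6.272 m/s².
v = √(2a·d) = √(2 × 6.272 × 18.2) = √228.301 = 15.1096 m/s.
= 15.1096 × 3.6 = 54.395 km/h.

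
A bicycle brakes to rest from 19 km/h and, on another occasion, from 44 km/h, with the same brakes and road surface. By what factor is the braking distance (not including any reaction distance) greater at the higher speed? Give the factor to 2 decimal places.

Braking distance d = v²/(2a), so with a fixed, d ∝ v².
Factor = (44/19)² = 2.3158² = 5.3629.

Factor ≈ 5.36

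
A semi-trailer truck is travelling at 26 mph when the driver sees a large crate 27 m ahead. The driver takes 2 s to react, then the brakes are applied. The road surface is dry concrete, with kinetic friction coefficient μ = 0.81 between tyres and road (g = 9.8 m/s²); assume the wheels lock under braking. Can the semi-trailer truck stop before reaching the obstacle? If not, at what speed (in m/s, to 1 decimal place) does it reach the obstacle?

No — it strikes the obstacle at 8.7 m/s

26 mph × 0.44704 = 11.6230 m/s.
a = μg = 0.81 × 9.8 = 7.938 m/s².
Reaction distance = 11.6230 × 2 = 23.246 m.
Braking distance needed to stop: v²/(2a) = 135.094 / 15.876 = 8.509 m, so total needed = 23.246 + 8.509 = 31.755 m > 27 m — it cannot stop.
Distance remaining when braking begins: 27 − 23.246 = 3.754 m.
v² = v₀² − 2a·d = 135.094 − 2 × 7.938 × 3.754 = 75.495 m²/s².
v = √75.495 = 8.689 m/s.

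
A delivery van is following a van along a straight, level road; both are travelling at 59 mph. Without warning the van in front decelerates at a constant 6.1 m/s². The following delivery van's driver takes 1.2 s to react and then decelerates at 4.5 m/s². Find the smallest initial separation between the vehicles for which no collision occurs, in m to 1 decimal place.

59 mph × 0.44704 = 26.3754 m/s.
Leader travels v²/(2a_L) = 695.662 / 12.200 = 57.021 m before stopping.
Follower covers v·t_r = 26.3754 × 1.2 = 31.650 m while reacting, then v²/(2a_F) = 695.662 / 9.000 = 77.296 m while braking, for a total of 31.650 + 77.296 = 108.946 m.
Since a_F ≤ a_L and the follower starts braking later, the follower is never slower than the leader, so the closest approach is when both have stopped.
Minimum gap = 108.946 − 57.021 = 51.925 m.

Minimum gap ≈ 51.9 m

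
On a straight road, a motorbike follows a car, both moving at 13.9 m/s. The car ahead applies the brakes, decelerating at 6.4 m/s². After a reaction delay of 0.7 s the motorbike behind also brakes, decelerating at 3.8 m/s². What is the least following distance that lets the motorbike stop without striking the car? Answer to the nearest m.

Leader travels v²/(2a_L) = 193.210 / 12.800 = 15.095 m before stopping.
Follower covers v·t_r = 13.9000 × 0.7 = 9.730 m while reacting, then v²/(2a_F) = 193.210 / 7.600 = 25.422 m while braking, for a total of 9.730 + 25.422 = 35.152 m.
Since a_F ≤ a_L and the follower starts braking later, the follower is never slower than the leader, so the closest approach is when both have stopped.
Minimum gap = 35.152 − 15.095 = 20.057 m.

Minimum gap ≈ 20 m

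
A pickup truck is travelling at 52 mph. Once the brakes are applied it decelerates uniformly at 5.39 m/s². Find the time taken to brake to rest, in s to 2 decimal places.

Braking time ≈ 4.31 s

52 mph × 0.44704 = 23.2461 m/s.
Braking time = v/a = 23.2461 / 5.390 = 4.313 s.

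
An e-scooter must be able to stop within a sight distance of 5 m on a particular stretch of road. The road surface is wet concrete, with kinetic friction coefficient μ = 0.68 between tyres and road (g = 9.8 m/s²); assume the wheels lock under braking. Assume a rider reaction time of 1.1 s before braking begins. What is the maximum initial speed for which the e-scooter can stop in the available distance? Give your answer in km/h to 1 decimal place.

Maximum speed ≈ 13.1 km/h

a = μg = 0.68 × 9.8 = 6.664 m/s².
Stopping distance: v·t_r + v²/(2a) = 5 with t_r = 1.1 s and a = 6.664 m/s².
So v² + 14.661 v − 66.64 = 0.
Positive root: v = −a·t_r + √((a·t_r)² + 2a·d) = −7.330 + √(53.729 + 66.64) = 3.6413 m/s.
3.6413 m/s × 3.6 = 13.109 km/h.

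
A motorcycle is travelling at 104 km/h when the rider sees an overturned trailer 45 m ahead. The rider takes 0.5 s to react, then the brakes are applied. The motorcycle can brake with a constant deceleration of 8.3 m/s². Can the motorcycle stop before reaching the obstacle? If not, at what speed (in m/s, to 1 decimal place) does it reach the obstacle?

No — it strikes the obstacle at 18.1 m/s

104 km/h ÷ 3.6 = 28.8889 m/s.
Reaction distance = 28.8889 × 0.5 = 14.444 m.
Braking distance needed to stop: v²/(2a) = 834.569 / 16.600 = 50.275 m, so total needed = 14.444 + 50.275 = 64.719 m > 45 m — it cannot stop.
Distance remaining when braking begins: 45 − 14.444 = 30.556 m.
v² = v₀² − 2a·d = 834.569 − 2 × 8.300 × 30.556 = 327.339 m²/s².
v = √327.339 = 18.093 m/s.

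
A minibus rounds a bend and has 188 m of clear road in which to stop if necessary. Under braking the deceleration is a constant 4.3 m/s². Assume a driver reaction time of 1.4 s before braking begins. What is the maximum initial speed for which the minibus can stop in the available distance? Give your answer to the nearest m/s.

Maximum speed ≈ 35 m/s

Stopping distance: v·t_r + v²/(2a) = 188 with t_r = 1.4 s and a = 4.300 m/s².
So v² + 12.040 v − 1616.80 = 0.
Positive root: v = −a·t_r + √((a·t_r)² + 2a·d) = −6.020 + √(36.240 + 1616.80) = 34.6376 m/s.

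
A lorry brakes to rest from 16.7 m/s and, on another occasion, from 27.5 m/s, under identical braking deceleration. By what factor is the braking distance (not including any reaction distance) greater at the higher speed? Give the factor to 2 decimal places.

Braking distance d = v²/(2a), so with a fixed, d ∝ v².
Factor = (27.5/16.7)² = 1.6467² = 2.7116.

Factor ≈ 2.71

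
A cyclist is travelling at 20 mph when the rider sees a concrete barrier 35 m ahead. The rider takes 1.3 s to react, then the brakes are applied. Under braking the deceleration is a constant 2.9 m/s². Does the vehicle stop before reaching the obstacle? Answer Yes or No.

Yes

20 mph × 0.44704 = 8.9408 m/s.
Reaction distance = 8.9408 × 1.3 = 11.623 m.
Braking distance = v²/(2a) = 79.938 / 5.800 = 13.782 m.
Total stopping distance = 11.623 + 13.782 = 25.405 m, vs 35 m available — it stops with 35 − 25.405 = 9.595 m to spare.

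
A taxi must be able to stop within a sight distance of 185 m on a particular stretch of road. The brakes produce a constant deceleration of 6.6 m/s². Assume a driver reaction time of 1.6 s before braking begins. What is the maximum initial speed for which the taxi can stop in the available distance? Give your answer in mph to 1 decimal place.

Stopping distance: v·t_r + v²/(2a) = 185 with t_r = 1.6 s and a = 6.600 m/s².
So v² + 21.120 v − 2442.00 = 0.
Positive root: v = −a·t_r + √((a·t_r)² + 2a·d) = −10.560 + √(111.514 + 2442.00) = 39.9723 m/s.
39.9723 m/s ÷ 0.44704 = 89.415 mph.

Maximum speed ≈ 89.4 mph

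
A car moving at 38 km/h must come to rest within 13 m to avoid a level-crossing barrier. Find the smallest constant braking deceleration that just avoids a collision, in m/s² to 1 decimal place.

38 km/h ÷ 3.6 = 10.5556 m/s.
v² = 2a·d ⇒ a = v²/(2d) = 10.5556² / (2 × 13.000) = 111.421 / 26.000 = 4.2854 m/s².

Required deceleration ≈ 4.3 m/s²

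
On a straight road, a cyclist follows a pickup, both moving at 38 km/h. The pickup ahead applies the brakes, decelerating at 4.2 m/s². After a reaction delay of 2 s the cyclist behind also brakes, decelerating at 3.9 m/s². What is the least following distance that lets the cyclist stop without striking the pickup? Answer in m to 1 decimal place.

38 km/h ÷ 3.6 = 10.5556 m/s.
Leader travels v²/(2a_L) = 111.421 / 8.400 = 13.264 m before stopping.
Follower covers v·t_r = 10.5556 × 2 = 21.111 m while reacting, then v²/(2a_F) = 111.421 / 7.800 = 14.285 m while braking, for a total of 21.111 + 14.285 = 35.396 m.
Since a_F ≤ a_L and the follower starts braking later, the follower is never slower than the leader, so the closest approach is when both have stopped.
Minimum gap = 35.396 − 13.264 = 22.132 m.

Minimum gap ≈ 22.1 m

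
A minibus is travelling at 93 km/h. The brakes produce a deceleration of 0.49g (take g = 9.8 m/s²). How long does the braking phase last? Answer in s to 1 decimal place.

93 km/h ÷ 3.6 = 25.8333 m/s.
a = 0.49 × 9.8 = 4.802 m/s².
Braking time = v/a = 25.8333 / 4.802 = 5.380 s.

Braking time ≈ 5.4 s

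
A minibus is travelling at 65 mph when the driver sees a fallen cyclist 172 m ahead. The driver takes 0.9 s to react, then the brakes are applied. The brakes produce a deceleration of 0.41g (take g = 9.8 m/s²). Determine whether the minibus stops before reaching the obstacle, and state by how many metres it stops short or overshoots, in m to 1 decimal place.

Yes — it stops 40.8 m short of the obstacle

65 mph × 0.44704 = 29.0576 m/s.
a = 0.41 × 9.8 = 4.018 m/s².
Reaction distance = 29.0576 × 0.9 = 26.152 m.
Braking distance = v²/(2a) = 844.344 / 8.036 = 105.070 m.
Total stopping distance = 26.152 + 105.070 = 131.222 m, vs 172 m available — it stops with 172 − 131.222 = 40.778 m to spare.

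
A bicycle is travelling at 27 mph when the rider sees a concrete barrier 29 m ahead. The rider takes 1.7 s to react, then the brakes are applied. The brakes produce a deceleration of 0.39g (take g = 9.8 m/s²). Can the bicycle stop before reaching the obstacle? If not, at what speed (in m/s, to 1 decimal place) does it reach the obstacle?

No — it strikes the obstacle at 9.0 m/s

27 mph × 0.44704 = 12.0701 m/s.
a = 0.39 × 9.8 = 3.822 m/s².
Reaction distance = 12.0701 × 1.7 = 20.519 m.
Braking distance needed to stop: v²/(2a) = 145.687 / 7.644 = 19.059 m, so total needed = 20.519 + 19.059 = 39.578 m > 29 m — it cannot stop.
Distance remaining when braking begins: 29 − 20.519 = 8.481 m.
v² = v₀² − 2a·d = 145.687 − 2 × 3.822 × 8.481 = 80.858 m²/s².
v = √80.858 = 8.992 m/s.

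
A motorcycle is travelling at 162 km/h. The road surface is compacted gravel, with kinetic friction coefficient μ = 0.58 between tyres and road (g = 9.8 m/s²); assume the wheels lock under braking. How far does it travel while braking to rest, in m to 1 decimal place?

Braking distance ≈ 178.1 m

162 km/h ÷ 3.6 = 45.0000 m/s.
a = μg = 0.58 × 9.8 = 5.684 m/s².
Braking distance = v²/(2a) = 45.0000² / (2 × 5.684) = 2025.000 / 11.368 = 178.132 m.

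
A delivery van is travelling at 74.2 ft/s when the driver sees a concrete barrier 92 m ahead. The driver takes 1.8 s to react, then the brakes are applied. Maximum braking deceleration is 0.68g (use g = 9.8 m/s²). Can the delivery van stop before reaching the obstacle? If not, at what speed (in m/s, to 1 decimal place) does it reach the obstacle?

74.2 ft/s × 0.3048 = 22.6162 m/s.
a = 0.68 × 9.8 = 6.664 m/s².
Reaction distance = 22.6162 × 1.8 = 40.709 m.
Braking distance = v²/(2a) = 511.493 / 13.328 = 38.377 m.
Total stopping distance = 40.709 + 38.377 = 79.086 m, vs 92 m available — it stops with 92 − 79.086 = 12.914 m to spare.

Yes — it stops about 12.9 m short of the obstacle, so it never reaches it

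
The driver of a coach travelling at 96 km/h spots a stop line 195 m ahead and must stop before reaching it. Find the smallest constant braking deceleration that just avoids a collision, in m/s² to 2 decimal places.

96 km/h ÷ 3.6 = 26.6667 m/s.
v² = 2a·d ⇒ a = v²/(2d) = 26.6667² / (2 × 195.000) = 711.113 / 390.000 = 1.8234 m/s².

Required deceleration ≈ 1.82 m/s²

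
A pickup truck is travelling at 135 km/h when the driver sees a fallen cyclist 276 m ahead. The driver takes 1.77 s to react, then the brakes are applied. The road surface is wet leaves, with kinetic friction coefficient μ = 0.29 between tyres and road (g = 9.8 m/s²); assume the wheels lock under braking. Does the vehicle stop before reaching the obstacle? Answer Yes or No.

No

135 km/h ÷ 3.6 = 37.5000 m/s.
a = μg = 0.29 × 9.8 = 2.842 m/s².
Reaction distance = 37.5000 × 1.77 = 66.375 m.
Braking distance = v²/(2a) = 1406.250 / 5.684 = 247.405 m.
Total stopping distance = 66.375 + 247.405 = 313.780 m, vs 276 m available — it cannot stop in time and overshoots by 313.780 − 276 = 37.780 m.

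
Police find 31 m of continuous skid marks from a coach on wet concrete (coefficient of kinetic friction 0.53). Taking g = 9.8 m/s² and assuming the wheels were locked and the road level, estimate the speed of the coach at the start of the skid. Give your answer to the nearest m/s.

Initial speed ≈ 18 m/s

Deceleration a = μg = 0.53 × 9.8 = 5.194 m/s².
v = √(2a·d) = √(2 × 5.194 × 31) = √322.028 = 17.9451 m/s.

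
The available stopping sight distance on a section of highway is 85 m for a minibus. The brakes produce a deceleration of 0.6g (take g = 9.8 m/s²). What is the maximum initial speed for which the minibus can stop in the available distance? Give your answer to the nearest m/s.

Maximum speed ≈ 32 m/s

a = 0.6 × 9.8 = 5.880 m/s².
v²/(2a) = d ⇒ v = √(2 × 5.880 × 85) = √999.60 = 31.6165 m/s.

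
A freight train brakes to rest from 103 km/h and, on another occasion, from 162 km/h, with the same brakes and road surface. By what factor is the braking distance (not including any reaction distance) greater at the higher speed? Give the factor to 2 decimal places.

Braking distance d = v²/(2a), so with a fixed, d ∝ v².
Factor = (162/103)² = 1.5728² = 2.4737.

Factor ≈ 2.47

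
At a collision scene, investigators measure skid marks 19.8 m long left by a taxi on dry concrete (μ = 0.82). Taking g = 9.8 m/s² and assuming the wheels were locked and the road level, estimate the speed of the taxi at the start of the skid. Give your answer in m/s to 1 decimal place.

Initial speed ≈ 17.8 m/s

Deceleration a = μg = 0.82 × 9.8 = 8.036 m/s².
v = √(2a·d) = √(2 × 8.036 × 19.8) = √318.226 = 17.8389 m/s.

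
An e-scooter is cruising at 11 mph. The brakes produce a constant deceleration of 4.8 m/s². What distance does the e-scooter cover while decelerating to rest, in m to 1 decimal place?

11 mph × 0.44704 = 4.9174 m/s.
Braking distance = v²/(2a) = 4.9174² / (2 × 4.800) = 24.181 / 9.600 = 2.519 m.

Braking distance ≈ 2.5 m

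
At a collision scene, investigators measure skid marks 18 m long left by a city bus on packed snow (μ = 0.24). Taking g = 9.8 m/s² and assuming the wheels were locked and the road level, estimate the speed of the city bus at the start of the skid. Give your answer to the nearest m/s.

Initial speed ≈ 9 m/s

Deceleration a = μg = 0.24 × 9.8 = 2.352 m/s².
v = √(2a·d) = √(2 × 2.352 × 18) = √84.672 = 9.2017 m/s.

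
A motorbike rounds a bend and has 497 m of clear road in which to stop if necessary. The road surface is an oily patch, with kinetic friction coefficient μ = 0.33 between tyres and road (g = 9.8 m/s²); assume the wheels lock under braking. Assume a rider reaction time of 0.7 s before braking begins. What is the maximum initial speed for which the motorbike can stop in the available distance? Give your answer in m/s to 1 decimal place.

Maximum speed ≈ 54.5 m/s

a = μg = 0.33 × 9.8 = 3.234 m/s².
Stopping distance: v·t_r + v²/(2a) = 497 with t_r = 0.7 s and a = 3.234 m/s².
So v² + 4.528 v − 3214.60 = 0.
Positive root: v = −a·t_r + √((a·t_r)² + 2a·d) = −2.264 + √(5.126 + 3214.60) = 54.4786 m/s.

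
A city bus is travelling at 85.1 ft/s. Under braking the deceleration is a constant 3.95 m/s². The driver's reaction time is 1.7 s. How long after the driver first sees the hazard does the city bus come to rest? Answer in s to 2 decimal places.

Total time ≈ 8.27 s

85.1 ft/s × 0.3048 = 25.9385 m/s.
Braking time = v/a = 25.9385 / 3.950 = 6.567 s.
Total = 1.7 + 6.567 = 8.267 s.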